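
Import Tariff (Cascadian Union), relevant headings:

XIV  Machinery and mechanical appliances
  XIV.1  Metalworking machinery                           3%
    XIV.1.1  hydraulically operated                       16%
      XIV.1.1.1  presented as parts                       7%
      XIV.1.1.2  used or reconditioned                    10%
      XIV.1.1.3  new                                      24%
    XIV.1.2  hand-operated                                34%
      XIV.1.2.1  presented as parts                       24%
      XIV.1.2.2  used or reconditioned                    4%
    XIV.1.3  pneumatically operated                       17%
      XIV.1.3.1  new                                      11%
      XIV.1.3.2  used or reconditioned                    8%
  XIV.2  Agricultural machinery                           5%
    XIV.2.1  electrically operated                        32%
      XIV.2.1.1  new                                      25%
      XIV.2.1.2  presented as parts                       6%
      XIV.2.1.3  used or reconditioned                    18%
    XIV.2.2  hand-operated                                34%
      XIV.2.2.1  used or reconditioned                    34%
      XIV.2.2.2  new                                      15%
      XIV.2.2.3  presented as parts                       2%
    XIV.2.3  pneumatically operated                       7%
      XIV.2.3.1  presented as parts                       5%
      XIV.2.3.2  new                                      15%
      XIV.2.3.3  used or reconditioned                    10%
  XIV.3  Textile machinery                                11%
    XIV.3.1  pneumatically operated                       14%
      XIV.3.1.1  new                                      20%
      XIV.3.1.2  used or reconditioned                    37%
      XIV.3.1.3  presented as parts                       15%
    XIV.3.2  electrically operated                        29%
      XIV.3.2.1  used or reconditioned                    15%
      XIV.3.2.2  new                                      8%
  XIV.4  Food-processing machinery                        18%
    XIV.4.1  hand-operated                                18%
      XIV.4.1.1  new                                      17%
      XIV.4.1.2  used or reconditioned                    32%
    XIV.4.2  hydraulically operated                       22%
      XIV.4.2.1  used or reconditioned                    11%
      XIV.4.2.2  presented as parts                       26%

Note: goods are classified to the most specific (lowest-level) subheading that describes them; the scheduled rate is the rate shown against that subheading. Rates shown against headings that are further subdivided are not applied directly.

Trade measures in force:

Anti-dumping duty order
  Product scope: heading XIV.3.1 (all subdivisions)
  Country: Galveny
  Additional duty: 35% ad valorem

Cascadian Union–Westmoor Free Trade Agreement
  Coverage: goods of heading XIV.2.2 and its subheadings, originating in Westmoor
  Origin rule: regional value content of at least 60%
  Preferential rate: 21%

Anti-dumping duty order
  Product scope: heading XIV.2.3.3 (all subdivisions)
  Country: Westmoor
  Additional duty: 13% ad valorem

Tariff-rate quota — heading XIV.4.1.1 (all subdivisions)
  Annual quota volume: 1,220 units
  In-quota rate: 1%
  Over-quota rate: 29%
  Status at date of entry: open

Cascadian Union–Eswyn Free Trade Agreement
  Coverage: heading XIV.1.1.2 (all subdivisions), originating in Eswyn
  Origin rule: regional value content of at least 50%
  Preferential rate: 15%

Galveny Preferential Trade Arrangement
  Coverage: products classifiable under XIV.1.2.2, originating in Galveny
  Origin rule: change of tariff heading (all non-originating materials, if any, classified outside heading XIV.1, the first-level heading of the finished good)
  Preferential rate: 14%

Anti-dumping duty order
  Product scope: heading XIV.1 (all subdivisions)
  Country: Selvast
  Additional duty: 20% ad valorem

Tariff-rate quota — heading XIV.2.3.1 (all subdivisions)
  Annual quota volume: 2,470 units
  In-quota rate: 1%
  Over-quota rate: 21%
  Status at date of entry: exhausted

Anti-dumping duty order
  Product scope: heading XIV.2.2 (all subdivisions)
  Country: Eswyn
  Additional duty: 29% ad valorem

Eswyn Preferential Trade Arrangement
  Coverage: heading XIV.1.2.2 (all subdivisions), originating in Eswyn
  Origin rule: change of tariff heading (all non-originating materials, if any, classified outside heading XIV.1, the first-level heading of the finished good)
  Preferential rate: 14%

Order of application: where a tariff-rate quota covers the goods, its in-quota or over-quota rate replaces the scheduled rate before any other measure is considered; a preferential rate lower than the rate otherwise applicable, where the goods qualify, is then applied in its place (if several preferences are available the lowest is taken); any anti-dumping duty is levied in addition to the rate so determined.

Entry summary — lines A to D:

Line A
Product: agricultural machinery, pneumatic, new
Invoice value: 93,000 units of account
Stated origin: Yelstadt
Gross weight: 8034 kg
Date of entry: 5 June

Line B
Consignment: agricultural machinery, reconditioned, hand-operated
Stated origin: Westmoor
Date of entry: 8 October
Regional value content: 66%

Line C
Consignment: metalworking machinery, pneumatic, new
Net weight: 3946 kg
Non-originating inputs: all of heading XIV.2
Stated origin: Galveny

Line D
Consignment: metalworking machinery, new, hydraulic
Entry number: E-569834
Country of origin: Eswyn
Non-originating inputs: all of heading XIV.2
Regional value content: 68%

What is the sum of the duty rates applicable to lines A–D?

71%

Line A: agricultural → XIV.2; pneumatic → XIV.2.3; new → XIV.2.3.2. Scheduled 15%. No special measure applies. → 15%.
Line B: agricultural → XIV.2; hand-operated → XIV.2.2; reconditioned → XIV.2.2.1. Scheduled 34%. Westmoor agreement on XIV.2.2: RVC ≥ 60% → 21% available; preferential 21%. → 21%.
Line C: metalworking → XIV.1; pneumatic → XIV.1.3; new → XIV.1.3.1. Scheduled 11%. Galveny agreement on XIV.1.2.2: XIV.1.3.1 not covered. → 11%.
Line D: metalworking → XIV.1; hydraulic → XIV.1.1; new → XIV.1.1.3. Scheduled 24%. Eswyn agreement on XIV.1.1.2: XIV.1.1.3 not covered; Eswyn agreement on XIV.1.2.2: XIV.1.1.3 not covered. → 24%.
Sum: 15% + 21% + 11% + 24% = 71%.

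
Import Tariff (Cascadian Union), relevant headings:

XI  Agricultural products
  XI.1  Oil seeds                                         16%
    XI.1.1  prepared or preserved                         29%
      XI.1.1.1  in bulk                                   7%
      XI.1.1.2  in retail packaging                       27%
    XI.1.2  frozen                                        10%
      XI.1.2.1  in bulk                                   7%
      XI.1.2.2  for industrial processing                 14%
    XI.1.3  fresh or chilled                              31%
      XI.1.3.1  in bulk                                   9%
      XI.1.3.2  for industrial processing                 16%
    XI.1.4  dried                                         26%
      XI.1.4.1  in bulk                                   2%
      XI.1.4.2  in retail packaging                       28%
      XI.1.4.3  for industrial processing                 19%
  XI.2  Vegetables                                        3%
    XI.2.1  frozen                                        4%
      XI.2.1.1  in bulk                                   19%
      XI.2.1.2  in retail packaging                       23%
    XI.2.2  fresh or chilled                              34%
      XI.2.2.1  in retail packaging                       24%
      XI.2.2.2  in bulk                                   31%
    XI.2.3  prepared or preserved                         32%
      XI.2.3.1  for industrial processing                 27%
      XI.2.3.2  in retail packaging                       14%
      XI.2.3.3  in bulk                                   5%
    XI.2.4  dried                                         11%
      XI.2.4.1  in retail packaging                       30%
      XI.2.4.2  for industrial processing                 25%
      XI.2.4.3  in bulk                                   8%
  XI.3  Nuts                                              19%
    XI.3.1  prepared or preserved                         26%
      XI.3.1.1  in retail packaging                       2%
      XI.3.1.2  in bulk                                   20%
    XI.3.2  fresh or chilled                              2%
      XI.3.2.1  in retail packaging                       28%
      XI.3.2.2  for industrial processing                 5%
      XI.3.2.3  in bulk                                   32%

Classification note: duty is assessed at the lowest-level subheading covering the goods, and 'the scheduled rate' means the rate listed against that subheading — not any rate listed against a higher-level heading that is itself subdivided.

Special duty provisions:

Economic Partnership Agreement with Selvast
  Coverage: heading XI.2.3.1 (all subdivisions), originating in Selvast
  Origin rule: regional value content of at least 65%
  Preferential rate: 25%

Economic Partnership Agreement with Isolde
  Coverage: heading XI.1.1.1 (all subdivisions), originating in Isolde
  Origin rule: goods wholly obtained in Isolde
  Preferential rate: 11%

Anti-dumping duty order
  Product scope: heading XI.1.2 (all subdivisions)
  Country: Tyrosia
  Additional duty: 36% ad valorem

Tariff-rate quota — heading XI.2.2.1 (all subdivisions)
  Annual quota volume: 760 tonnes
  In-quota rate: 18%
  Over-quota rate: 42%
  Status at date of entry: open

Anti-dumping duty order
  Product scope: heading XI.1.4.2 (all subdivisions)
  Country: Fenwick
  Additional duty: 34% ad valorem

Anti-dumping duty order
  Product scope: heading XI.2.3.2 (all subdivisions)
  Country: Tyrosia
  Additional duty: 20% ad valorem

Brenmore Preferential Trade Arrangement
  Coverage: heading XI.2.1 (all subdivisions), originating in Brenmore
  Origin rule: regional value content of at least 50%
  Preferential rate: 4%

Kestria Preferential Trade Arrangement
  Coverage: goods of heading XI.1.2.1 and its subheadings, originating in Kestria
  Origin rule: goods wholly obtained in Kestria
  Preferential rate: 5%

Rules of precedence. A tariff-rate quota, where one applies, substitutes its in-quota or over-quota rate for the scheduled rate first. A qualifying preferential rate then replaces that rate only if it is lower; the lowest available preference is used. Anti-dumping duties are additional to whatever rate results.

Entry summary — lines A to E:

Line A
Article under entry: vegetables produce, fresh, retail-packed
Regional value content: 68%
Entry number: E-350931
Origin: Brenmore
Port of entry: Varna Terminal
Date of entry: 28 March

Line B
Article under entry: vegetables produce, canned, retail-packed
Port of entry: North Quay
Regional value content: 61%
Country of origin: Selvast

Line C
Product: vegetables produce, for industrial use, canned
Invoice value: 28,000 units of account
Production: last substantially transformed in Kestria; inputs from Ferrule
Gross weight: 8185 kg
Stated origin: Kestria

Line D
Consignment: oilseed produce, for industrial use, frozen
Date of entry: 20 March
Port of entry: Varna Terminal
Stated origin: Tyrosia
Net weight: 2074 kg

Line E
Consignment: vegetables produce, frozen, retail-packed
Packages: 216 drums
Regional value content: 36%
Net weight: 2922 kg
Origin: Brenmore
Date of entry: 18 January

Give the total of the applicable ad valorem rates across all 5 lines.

Line A: vegetables → XI.2; fresh → XI.2.2; retail-packed → XI.2.2.1. Scheduled 24%. quota on XI.2.2.1 open → in-quota 18%; Brenmore agreement on XI.2.1: XI.2.2.1 not covered. → 18%.
Line B: vegetables → XI.2; canned → XI.2.3; retail-packed → XI.2.3.2. Scheduled 14%. Selvast agreement on XI.2.3.1: XI.2.3.2 not covered. → 14%.
Line C: vegetables → XI.2; canned → XI.2.3; for industrial use → XI.2.3.1. Scheduled 27%. Kestria agreement on XI.1.2.1: XI.2.3.1 not covered. → 27%.
Line D: oilseed → XI.1; frozen → XI.1.2; for industrial use → XI.1.2.2. Scheduled 14%. anti-dumping (Tyrosia, XI.1.2): +36%; total 14% + 36% = 50%. → 50%.
Line E: vegetables → XI.2; frozen → XI.2.1; retail-packed → XI.2.1.2. Scheduled 23%. Brenmore agreement on XI.2.1: RVC < 50%. → 23%.
Sum: 18% + 14% + 27% + 50% + 23% = 132%.

132%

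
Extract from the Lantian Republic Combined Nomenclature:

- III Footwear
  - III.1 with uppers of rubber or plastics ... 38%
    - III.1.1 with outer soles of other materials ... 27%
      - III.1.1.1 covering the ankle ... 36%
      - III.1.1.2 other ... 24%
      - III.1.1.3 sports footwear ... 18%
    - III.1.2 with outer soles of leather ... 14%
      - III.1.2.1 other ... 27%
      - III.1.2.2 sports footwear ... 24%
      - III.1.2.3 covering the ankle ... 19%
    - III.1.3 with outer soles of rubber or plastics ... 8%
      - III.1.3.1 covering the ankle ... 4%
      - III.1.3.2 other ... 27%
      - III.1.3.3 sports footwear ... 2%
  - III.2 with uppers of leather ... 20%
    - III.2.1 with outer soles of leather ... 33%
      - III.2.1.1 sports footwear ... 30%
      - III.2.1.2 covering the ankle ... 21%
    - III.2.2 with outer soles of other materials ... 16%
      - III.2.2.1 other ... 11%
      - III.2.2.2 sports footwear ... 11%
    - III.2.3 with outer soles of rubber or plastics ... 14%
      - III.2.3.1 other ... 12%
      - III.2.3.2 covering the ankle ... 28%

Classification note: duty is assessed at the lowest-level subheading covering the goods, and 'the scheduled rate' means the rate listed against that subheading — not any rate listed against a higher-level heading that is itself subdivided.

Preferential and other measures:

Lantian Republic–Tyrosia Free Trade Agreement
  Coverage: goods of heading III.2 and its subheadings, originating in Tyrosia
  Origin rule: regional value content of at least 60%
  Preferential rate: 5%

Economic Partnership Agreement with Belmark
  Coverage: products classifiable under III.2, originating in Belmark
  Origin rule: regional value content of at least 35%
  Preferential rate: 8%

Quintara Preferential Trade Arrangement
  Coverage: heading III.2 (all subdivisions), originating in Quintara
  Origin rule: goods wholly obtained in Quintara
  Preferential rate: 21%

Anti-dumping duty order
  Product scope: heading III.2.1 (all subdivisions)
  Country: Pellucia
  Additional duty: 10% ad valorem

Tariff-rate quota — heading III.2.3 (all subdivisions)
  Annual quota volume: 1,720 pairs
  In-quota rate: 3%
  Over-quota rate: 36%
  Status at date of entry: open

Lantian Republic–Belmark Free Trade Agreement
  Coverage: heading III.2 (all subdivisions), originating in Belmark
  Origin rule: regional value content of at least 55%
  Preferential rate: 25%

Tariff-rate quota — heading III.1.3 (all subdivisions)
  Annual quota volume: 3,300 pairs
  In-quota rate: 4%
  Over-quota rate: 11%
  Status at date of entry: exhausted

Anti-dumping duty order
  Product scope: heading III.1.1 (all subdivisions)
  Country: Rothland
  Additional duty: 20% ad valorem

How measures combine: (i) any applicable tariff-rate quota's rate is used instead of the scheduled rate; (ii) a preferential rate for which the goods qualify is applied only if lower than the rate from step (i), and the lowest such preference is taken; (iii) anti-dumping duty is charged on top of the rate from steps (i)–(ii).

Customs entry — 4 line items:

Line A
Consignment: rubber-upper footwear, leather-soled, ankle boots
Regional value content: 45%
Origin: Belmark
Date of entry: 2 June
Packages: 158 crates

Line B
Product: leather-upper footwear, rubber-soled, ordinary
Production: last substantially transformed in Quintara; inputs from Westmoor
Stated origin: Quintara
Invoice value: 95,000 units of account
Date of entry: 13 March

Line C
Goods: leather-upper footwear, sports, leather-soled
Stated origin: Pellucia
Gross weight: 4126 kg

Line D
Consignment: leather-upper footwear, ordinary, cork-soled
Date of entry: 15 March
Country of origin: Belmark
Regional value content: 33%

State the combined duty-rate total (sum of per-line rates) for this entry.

Line A: rubber-upper → III.1; leather-soled → III.1.2; ankle boots → III.1.2.3. Scheduled 19%. Belmark agreement on III.2: III.1.2.3 not covered; Belmark agreement on III.2: III.1.2.3 not covered. → 19%.
Line B: leather-upper → III.2; rubber-soled → III.2.3; ordinary → III.2.3.1. Scheduled 12%. quota on III.2.3 open → in-quota 3%; Quintara agreement on III.2: not wholly obtained. → 3%.
Line C: leather-upper → III.2; leather-soled → III.2.1; sports → III.2.1.1. Scheduled 30%. anti-dumping (Pellucia, III.2.1): +10%; total 30% + 10% = 40%. → 40%.
Line D: leather-upper → III.2; cork-soled → III.2.2; ordinary → III.2.2.1. Scheduled 11%. Belmark agreement on III.2: RVC < 35%; Belmark agreement on III.2: RVC < 55%. → 11%.
Sum: 19% + 3% + 40% + 11% = 73%.

73%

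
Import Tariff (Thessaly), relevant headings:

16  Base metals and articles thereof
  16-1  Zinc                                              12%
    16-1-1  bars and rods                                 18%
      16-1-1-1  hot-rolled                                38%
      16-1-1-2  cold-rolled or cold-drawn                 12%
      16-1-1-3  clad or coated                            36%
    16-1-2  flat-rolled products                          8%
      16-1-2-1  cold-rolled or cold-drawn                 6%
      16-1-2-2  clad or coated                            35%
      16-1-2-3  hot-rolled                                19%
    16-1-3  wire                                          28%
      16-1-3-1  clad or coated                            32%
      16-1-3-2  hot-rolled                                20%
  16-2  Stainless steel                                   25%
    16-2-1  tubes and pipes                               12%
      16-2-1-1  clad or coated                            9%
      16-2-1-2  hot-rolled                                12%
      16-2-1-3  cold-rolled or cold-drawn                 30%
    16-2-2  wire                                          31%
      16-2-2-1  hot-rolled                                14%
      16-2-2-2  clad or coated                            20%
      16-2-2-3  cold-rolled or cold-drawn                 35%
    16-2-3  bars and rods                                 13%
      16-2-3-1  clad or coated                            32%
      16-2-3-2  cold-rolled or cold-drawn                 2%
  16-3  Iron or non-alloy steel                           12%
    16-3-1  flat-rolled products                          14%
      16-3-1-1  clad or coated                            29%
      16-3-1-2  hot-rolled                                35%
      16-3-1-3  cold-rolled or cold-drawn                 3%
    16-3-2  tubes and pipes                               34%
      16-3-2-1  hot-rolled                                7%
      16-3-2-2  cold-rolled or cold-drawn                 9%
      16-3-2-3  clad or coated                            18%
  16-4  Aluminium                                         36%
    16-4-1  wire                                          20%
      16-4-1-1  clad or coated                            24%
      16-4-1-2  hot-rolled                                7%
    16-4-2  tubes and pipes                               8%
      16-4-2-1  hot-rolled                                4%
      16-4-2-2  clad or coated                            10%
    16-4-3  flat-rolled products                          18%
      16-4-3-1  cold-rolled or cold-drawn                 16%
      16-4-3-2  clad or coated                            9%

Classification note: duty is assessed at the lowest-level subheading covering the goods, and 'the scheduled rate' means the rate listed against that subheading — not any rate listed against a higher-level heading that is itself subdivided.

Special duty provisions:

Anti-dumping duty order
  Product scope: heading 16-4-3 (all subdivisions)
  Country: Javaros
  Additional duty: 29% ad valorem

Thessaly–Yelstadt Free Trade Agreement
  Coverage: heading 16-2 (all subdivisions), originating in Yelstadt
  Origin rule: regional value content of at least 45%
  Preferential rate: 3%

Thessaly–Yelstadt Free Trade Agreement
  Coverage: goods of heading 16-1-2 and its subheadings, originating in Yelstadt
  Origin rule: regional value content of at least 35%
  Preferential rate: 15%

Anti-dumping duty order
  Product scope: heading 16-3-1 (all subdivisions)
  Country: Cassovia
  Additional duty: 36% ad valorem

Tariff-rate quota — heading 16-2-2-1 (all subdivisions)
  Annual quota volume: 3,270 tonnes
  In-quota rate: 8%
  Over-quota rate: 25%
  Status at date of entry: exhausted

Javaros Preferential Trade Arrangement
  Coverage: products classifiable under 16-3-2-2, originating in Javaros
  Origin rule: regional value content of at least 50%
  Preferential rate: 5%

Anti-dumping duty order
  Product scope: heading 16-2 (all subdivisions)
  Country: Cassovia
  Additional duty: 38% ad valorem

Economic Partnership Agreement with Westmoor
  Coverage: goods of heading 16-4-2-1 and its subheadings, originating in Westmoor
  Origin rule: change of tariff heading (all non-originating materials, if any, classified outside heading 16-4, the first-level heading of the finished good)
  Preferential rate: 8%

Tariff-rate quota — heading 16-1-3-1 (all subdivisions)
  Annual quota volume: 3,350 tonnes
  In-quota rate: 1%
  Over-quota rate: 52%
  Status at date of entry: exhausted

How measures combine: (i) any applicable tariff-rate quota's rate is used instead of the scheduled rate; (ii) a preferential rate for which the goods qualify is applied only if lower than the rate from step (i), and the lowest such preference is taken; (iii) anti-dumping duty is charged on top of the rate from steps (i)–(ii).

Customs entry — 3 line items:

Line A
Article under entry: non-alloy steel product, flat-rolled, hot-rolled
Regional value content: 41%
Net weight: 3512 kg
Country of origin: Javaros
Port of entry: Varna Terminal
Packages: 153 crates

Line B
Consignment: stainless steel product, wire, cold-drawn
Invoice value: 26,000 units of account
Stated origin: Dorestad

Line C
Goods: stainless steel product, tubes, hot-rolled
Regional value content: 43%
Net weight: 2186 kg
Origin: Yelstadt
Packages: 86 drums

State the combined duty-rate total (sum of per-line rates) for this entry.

82%

Line A: non-alloy steel → 16-3; flat-rolled → 16-3-1; hot-rolled → 16-3-1-2. Scheduled 35%. Javaros agreement on 16-3-2-2: 16-3-1-2 not covered. → 35%.
Line B: stainless steel → 16-2; wire → 16-2-2; cold-drawn → 16-2-2-3. Scheduled 35%. No special measure applies. → 35%.
Line C: stainless steel → 16-2; tubes → 16-2-1; hot-rolled → 16-2-1-2. Scheduled 12%. Yelstadt agreement on 16-2: RVC < 45%; Yelstadt agreement on 16-1-2: 16-2-1-2 not covered. → 12%.
Sum: 35% + 35% + 12% = 82%.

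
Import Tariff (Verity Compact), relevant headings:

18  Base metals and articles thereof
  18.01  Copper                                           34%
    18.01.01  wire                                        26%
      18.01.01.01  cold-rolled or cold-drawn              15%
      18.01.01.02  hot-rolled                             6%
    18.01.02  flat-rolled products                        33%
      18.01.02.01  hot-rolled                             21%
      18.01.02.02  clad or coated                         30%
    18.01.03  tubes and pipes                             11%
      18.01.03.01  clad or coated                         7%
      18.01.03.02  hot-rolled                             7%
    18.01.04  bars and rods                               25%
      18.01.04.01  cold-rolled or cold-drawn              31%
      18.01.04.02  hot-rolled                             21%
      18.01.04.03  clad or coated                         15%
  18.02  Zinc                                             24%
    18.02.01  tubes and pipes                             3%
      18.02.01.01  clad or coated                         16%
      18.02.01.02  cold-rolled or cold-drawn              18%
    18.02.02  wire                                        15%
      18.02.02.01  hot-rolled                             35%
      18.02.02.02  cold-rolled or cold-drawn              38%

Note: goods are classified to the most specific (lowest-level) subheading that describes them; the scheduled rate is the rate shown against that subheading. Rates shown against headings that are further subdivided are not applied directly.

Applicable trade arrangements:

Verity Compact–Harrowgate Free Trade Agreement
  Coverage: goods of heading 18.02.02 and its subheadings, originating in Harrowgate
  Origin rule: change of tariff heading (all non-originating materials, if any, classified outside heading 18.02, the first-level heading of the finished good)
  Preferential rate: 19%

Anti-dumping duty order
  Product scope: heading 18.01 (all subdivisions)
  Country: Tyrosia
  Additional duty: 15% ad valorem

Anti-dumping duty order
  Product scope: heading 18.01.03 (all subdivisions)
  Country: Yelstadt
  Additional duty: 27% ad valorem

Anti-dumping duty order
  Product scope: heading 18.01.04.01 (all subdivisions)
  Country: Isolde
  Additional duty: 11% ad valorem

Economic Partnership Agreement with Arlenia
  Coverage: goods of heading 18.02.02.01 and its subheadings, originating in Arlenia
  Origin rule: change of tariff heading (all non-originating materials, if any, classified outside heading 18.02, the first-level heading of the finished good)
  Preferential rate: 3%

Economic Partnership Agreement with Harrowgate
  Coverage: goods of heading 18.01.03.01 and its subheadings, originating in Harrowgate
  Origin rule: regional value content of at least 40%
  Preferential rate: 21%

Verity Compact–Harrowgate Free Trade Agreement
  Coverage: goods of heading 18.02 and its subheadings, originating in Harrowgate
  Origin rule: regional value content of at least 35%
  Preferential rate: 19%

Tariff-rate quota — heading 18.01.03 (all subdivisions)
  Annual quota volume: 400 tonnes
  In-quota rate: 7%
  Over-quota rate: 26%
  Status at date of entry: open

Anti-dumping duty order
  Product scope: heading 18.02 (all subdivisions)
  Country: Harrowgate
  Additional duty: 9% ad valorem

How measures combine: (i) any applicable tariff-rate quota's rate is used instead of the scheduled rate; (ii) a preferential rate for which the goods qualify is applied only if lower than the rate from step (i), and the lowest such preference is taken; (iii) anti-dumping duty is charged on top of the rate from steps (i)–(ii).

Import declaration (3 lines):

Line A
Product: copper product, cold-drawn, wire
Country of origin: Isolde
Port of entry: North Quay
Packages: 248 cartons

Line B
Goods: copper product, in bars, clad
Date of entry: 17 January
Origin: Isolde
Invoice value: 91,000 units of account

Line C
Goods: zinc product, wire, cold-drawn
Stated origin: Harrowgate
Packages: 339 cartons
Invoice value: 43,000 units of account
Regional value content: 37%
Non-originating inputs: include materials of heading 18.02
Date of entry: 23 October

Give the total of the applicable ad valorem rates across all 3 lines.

58%

Line A: copper → 18.01; wire → 18.01.01; cold-drawn → 18.01.01.01. Scheduled 15%. No special measure applies. → 15%.
Line B: copper → 18.01; in bars → 18.01.04; clad → 18.01.04.03. Scheduled 15%. No special measure applies. → 15%.
Line C: zinc → 18.02; wire → 18.02.02; cold-drawn → 18.02.02.02. Scheduled 38%. Harrowgate agreement on 18.02.02: CTH not met; Harrowgate agreement on 18.01.03.01: 18.02.02.02 not covered; Harrowgate agreement on 18.02: RVC ≥ 35% → 19% available; preferential 19%; anti-dumping (Harrowgate, 18.02): +9%; total 19% + 9% = 28%. → 28%.
Sum: 15% + 15% + 28% = 58%.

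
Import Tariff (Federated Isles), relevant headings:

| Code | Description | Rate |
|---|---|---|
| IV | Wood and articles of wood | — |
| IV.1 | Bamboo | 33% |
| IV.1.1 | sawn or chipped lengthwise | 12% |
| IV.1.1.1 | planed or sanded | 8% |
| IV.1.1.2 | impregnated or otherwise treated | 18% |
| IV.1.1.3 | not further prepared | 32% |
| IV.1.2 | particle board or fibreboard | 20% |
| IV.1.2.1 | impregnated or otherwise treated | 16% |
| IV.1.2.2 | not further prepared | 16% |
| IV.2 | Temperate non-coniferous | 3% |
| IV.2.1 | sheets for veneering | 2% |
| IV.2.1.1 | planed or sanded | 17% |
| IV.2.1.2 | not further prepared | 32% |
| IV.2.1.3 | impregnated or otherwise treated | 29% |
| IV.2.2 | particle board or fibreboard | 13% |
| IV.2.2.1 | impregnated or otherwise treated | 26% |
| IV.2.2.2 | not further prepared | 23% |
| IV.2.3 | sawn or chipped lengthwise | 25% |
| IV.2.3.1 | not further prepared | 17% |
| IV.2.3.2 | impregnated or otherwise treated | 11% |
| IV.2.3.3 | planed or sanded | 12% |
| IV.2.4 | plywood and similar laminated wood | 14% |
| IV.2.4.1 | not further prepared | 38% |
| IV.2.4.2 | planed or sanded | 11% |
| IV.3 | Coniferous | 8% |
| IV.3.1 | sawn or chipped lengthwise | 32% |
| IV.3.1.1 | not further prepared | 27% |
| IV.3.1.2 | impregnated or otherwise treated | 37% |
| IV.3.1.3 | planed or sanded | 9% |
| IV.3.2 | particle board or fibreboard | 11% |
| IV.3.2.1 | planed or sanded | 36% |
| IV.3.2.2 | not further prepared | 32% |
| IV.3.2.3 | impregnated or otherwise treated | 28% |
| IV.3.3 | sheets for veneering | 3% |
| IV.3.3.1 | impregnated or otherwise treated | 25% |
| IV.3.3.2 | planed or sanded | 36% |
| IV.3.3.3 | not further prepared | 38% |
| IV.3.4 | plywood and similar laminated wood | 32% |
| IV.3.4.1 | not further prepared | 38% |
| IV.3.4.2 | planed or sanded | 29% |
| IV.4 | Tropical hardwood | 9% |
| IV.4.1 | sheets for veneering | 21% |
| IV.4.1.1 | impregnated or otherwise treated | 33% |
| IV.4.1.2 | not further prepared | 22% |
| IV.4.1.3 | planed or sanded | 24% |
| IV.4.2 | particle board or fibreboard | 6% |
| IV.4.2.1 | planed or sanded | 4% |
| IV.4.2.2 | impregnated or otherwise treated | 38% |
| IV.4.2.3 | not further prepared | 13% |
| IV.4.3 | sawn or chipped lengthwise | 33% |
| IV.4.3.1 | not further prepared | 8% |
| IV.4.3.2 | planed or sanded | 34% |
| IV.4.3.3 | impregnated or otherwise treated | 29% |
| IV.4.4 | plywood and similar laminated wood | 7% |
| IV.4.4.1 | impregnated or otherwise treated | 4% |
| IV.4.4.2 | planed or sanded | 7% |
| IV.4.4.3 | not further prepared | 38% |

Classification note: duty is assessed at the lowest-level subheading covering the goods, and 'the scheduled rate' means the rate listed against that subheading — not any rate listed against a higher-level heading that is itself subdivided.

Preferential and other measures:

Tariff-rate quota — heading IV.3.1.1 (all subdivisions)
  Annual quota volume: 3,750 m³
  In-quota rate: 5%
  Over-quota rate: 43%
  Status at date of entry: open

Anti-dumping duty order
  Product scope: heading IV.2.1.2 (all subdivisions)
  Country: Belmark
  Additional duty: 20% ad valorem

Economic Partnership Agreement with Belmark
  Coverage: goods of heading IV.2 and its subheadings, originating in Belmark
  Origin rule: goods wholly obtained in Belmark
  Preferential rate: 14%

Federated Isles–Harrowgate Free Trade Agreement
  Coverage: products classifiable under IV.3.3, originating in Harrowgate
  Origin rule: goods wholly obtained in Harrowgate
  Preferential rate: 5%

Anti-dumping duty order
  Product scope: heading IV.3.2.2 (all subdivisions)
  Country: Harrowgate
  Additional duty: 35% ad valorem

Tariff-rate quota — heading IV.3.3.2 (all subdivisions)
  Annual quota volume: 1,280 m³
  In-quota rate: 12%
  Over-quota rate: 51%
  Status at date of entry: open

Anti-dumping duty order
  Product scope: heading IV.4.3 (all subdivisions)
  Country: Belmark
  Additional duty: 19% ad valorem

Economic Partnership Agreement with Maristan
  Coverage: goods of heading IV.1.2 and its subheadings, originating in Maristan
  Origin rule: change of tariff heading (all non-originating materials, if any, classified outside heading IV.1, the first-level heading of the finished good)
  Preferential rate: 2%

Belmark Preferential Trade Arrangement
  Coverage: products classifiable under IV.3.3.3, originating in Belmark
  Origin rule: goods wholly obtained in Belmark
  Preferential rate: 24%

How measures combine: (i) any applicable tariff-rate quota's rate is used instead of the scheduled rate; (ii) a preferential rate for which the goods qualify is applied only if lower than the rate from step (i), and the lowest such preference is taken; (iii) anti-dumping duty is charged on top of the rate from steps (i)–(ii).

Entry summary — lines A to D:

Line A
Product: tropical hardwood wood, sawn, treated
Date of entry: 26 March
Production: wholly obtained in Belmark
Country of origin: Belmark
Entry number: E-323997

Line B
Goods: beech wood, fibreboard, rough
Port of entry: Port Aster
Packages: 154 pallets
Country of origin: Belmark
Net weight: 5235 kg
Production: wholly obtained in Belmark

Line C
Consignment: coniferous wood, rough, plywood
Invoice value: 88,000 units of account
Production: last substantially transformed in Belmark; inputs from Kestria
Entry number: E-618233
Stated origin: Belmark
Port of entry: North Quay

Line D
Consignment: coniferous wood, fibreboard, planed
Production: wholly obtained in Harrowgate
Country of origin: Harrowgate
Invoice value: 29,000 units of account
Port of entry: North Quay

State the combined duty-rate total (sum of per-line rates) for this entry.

Line A: tropical hardwood → IV.4; sawn → IV.4.3; treated → IV.4.3.3. Scheduled 29%. Belmark agreement on IV.2: IV.4.3.3 not covered; Belmark agreement on IV.3.3.3: IV.4.3.3 not covered; anti-dumping (Belmark, IV.4.3): +19%; total 29% + 19% = 48%. → 48%.
Line B: beech → IV.2; fibreboard → IV.2.2; rough → IV.2.2.2. Scheduled 23%. Belmark agreement on IV.2: wholly obtained → 14% available; Belmark agreement on IV.3.3.3: IV.2.2.2 not covered; preferential 14%. → 14%.
Line C: coniferous → IV.3; plywood → IV.3.4; rough → IV.3.4.1. Scheduled 38%. Belmark agreement on IV.2: IV.3.4.1 not covered; Belmark agreement on IV.3.3.3: IV.3.4.1 not covered. → 38%.
Line D: coniferous → IV.3; fibreboard → IV.3.2; planed → IV.3.2.1. Scheduled 36%. Harrowgate agreement on IV.3.3: IV.3.2.1 not covered. → 36%.
Sum: 48% + 14% + 38% + 36% = 136%.

136%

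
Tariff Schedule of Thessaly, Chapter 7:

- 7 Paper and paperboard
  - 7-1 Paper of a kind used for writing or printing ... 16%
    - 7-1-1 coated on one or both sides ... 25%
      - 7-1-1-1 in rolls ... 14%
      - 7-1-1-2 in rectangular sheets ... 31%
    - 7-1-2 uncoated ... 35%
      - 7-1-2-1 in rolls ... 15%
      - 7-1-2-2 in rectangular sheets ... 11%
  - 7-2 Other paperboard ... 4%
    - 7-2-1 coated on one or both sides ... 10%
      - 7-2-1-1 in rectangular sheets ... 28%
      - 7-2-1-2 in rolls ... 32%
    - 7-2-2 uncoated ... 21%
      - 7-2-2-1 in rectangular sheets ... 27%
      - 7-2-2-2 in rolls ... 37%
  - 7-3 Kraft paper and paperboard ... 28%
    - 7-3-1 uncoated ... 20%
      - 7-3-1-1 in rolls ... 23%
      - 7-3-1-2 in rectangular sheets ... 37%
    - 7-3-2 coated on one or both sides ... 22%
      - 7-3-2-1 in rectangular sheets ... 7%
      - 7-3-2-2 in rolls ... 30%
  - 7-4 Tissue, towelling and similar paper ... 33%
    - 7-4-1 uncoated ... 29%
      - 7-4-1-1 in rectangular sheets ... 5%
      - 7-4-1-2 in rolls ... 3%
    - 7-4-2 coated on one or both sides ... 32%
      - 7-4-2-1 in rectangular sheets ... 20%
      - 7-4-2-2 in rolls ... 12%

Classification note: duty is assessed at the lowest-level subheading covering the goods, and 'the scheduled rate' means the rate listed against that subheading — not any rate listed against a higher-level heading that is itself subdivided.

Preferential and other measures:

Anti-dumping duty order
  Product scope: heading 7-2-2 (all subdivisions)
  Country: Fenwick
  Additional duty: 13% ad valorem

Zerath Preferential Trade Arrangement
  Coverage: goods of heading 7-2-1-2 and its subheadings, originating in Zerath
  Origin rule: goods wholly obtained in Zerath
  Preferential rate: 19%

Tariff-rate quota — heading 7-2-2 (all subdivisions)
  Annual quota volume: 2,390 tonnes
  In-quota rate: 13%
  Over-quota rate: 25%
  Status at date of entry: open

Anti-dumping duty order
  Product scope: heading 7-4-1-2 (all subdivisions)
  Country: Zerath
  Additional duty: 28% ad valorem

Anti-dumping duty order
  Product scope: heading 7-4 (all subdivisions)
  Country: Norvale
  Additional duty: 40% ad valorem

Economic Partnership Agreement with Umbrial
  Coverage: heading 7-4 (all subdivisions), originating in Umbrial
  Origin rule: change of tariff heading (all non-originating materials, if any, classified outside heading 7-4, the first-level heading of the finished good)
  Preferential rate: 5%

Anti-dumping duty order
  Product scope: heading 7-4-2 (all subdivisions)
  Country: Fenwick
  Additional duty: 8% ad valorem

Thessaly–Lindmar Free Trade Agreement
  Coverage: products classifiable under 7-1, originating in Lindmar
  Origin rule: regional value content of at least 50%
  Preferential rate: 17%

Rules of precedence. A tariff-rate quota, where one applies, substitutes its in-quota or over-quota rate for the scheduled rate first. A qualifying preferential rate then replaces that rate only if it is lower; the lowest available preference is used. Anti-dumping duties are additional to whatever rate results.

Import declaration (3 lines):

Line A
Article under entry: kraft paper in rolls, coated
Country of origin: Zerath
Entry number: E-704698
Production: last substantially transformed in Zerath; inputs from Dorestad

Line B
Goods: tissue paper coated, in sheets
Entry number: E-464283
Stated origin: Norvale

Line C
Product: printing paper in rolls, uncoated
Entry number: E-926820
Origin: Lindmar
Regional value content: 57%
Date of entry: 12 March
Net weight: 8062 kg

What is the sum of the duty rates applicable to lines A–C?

105%

Line A: kraft paper → 7-3; coated → 7-3-2; in rolls → 7-3-2-2. Scheduled 30%. Zerath agreement on 7-2-1-2: 7-3-2-2 not covered. → 30%.
Line B: tissue paper → 7-4; coated → 7-4-2; in sheets → 7-4-2-1. Scheduled 20%. anti-dumping (Norvale, 7-4): +40%; total 20% + 40% = 60%. → 60%.
Line C: printing paper → 7-1; uncoated → 7-1-2; in rolls → 7-1-2-1. Scheduled 15%. Lindmar agreement on 7-1: RVC ≥ 50% → 17% available; preference 17% not lower than 15% → no reduction. → 15%.
Sum: 30% + 60% + 15% = 105%.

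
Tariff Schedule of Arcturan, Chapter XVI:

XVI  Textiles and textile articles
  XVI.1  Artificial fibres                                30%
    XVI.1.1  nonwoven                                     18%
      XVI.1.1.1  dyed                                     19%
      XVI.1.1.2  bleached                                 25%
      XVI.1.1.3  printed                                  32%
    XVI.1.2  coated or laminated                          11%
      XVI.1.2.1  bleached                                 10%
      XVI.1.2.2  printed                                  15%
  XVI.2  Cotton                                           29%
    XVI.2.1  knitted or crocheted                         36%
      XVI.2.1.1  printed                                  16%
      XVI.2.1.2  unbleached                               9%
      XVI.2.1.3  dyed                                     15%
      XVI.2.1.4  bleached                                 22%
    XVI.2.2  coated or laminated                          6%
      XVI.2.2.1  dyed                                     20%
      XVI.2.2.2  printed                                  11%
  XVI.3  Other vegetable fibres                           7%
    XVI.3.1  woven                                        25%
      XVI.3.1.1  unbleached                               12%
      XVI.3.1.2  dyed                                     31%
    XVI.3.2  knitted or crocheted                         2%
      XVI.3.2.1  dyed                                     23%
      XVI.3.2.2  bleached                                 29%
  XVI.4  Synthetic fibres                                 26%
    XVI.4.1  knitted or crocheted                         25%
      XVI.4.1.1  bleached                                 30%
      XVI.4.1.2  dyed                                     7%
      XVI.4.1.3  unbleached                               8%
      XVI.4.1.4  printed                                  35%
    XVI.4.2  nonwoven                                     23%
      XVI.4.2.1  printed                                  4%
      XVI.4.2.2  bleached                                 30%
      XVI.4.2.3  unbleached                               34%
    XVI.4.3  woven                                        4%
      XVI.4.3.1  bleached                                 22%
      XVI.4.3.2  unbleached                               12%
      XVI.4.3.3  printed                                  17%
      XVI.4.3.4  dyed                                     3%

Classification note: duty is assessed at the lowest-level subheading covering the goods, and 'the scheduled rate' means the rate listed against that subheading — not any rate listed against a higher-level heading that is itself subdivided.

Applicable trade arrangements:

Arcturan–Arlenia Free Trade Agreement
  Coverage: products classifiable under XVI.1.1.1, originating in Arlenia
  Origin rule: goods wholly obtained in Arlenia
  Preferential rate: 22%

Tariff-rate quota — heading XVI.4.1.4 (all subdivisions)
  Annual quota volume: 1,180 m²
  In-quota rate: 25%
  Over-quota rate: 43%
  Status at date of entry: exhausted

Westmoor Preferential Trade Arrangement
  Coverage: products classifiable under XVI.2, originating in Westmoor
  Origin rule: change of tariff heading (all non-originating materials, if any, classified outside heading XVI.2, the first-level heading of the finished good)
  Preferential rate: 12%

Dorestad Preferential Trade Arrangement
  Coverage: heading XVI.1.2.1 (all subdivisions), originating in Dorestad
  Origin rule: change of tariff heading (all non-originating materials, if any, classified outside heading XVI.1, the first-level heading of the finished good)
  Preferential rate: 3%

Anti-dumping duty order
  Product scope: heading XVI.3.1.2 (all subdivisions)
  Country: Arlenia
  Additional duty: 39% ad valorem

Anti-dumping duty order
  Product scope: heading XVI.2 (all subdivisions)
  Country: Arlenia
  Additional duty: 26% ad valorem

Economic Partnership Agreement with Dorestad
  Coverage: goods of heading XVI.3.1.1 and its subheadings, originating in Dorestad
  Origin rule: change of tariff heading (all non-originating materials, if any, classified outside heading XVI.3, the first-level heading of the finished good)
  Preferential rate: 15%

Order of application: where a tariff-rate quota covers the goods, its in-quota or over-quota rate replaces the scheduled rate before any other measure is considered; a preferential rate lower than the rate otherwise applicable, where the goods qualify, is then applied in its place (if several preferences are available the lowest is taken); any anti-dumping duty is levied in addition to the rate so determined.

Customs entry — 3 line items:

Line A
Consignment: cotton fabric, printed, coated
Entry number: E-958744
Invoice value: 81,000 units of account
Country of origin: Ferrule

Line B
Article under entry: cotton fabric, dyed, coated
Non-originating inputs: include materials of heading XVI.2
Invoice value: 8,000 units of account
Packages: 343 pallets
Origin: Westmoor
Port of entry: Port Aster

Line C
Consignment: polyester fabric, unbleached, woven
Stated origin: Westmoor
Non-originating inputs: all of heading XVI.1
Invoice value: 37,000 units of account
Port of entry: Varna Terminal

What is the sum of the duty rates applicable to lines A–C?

Line A: cotton → XVI.2; coated → XVI.2.2; printed → XVI.2.2.2. Scheduled 11%. No special measure applies. → 11%.
Line B: cotton → XVI.2; coated → XVI.2.2; dyed → XVI.2.2.1. Scheduled 20%. Westmoor agreement on XVI.2: CTH not met. → 20%.
Line C: polyester → XVI.4; woven → XVI.4.3; unbleached → XVI.4.3.2. Scheduled 12%. Westmoor agreement on XVI.2: XVI.4.3.2 not covered. → 12%.
Sum: 11% + 20% + 12% = 43%.

43%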